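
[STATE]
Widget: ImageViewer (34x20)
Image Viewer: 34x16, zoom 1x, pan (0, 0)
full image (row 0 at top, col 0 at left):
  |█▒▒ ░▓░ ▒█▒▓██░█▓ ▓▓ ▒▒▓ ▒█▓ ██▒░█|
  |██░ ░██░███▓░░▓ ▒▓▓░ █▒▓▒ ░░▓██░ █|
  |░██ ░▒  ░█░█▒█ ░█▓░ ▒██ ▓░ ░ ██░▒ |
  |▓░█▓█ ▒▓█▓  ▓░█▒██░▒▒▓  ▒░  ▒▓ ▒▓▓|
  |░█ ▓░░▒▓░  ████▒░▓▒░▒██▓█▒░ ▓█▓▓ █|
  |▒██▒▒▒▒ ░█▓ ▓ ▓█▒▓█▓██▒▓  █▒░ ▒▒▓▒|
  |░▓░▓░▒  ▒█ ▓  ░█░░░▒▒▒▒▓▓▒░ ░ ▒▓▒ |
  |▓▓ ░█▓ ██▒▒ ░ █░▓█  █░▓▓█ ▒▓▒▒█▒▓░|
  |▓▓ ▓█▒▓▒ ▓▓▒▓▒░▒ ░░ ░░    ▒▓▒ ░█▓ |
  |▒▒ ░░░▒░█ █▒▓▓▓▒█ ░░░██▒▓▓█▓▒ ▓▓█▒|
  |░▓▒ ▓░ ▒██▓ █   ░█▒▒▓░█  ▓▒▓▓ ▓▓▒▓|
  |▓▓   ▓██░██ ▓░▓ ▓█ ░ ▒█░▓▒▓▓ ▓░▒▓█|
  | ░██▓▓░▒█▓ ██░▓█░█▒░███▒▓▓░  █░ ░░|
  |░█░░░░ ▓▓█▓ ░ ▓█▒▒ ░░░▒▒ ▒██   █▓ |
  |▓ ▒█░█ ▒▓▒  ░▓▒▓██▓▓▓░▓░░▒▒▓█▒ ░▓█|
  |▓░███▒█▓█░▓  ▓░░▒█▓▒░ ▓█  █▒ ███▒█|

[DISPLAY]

█▒▒ ░▓░ ▒█▒▓██░█▓ ▓▓ ▒▒▓ ▒█▓ ██▒░█
██░ ░██░███▓░░▓ ▒▓▓░ █▒▓▒ ░░▓██░ █
░██ ░▒  ░█░█▒█ ░█▓░ ▒██ ▓░ ░ ██░▒ 
▓░█▓█ ▒▓█▓  ▓░█▒██░▒▒▓  ▒░  ▒▓ ▒▓▓
░█ ▓░░▒▓░  ████▒░▓▒░▒██▓█▒░ ▓█▓▓ █
▒██▒▒▒▒ ░█▓ ▓ ▓█▒▓█▓██▒▓  █▒░ ▒▒▓▒
░▓░▓░▒  ▒█ ▓  ░█░░░▒▒▒▒▓▓▒░ ░ ▒▓▒ 
▓▓ ░█▓ ██▒▒ ░ █░▓█  █░▓▓█ ▒▓▒▒█▒▓░
▓▓ ▓█▒▓▒ ▓▓▒▓▒░▒ ░░ ░░    ▒▓▒ ░█▓ 
▒▒ ░░░▒░█ █▒▓▓▓▒█ ░░░██▒▓▓█▓▒ ▓▓█▒
░▓▒ ▓░ ▒██▓ █   ░█▒▒▓░█  ▓▒▓▓ ▓▓▒▓
▓▓   ▓██░██ ▓░▓ ▓█ ░ ▒█░▓▒▓▓ ▓░▒▓█
 ░██▓▓░▒█▓ ██░▓█░█▒░███▒▓▓░  █░ ░░
░█░░░░ ▓▓█▓ ░ ▓█▒▒ ░░░▒▒ ▒██   █▓ 
▓ ▒█░█ ▒▓▒  ░▓▒▓██▓▓▓░▓░░▒▒▓█▒ ░▓█
▓░███▒█▓█░▓  ▓░░▒█▓▒░ ▓█  █▒ ███▒█
                                  
                                  
                                  
                                  


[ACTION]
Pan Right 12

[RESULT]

██░█▓ ▓▓ ▒▒▓ ▒█▓ ██▒░█            
░░▓ ▒▓▓░ █▒▓▒ ░░▓██░ █            
▒█ ░█▓░ ▒██ ▓░ ░ ██░▒             
▓░█▒██░▒▒▓  ▒░  ▒▓ ▒▓▓            
███▒░▓▒░▒██▓█▒░ ▓█▓▓ █            
▓ ▓█▒▓█▓██▒▓  █▒░ ▒▒▓▒            
  ░█░░░▒▒▒▒▓▓▒░ ░ ▒▓▒             
░ █░▓█  █░▓▓█ ▒▓▒▒█▒▓░            
▓▒░▒ ░░ ░░    ▒▓▒ ░█▓             
▓▓▓▒█ ░░░██▒▓▓█▓▒ ▓▓█▒            
█   ░█▒▒▓░█  ▓▒▓▓ ▓▓▒▓            
▓░▓ ▓█ ░ ▒█░▓▒▓▓ ▓░▒▓█            
█░▓█░█▒░███▒▓▓░  █░ ░░            
░ ▓█▒▒ ░░░▒▒ ▒██   █▓             
░▓▒▓██▓▓▓░▓░░▒▒▓█▒ ░▓█            
 ▓░░▒█▓▒░ ▓█  █▒ ███▒█            
                                  
                                  
                                  
                                  


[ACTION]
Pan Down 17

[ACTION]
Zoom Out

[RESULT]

                                  
                                  
                                  
                                  
                                  
                                  
                                  
                                  
                                  
                                  
                                  
                                  
                                  
                                  
                                  
                                  
                                  
                                  
                                  
                                  


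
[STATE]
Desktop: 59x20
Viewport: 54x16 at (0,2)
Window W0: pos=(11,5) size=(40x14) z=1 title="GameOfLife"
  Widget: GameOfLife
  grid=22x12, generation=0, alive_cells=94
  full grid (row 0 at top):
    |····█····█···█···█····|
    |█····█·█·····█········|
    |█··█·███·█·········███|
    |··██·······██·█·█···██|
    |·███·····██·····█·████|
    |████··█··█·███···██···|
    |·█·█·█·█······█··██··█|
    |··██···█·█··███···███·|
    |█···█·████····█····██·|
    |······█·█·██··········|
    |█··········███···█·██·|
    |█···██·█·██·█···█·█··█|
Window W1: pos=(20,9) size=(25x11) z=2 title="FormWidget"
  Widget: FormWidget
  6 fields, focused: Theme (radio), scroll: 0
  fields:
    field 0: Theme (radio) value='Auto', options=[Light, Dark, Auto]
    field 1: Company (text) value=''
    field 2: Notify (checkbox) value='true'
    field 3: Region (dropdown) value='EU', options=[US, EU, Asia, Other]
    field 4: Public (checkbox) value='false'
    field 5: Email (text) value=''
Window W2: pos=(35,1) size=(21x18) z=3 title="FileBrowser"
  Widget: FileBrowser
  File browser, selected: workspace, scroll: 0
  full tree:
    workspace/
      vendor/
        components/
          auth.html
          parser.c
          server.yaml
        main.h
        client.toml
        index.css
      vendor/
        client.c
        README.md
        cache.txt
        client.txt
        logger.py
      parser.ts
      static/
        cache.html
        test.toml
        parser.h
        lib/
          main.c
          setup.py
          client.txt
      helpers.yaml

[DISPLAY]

                                   ┃ FileBrowser      
                                   ┠──────────────────
                                   ┃> [-] workspace/  
           ┏━━━━━━━━━━━━━━━━━━━━━━━┃    [+] vendor/   
           ┃ GameOfLife            ┃    [+] vendor/   
           ┠───────────────────────┃    parser.ts     
           ┃Gen: 0                 ┃    [+] static/   
           ┃█····█·█┏━━━━━━━━━━━━━━┃    helpers.yaml  
           ┃█··█·███┃ FormWidget   ┃                  
           ┃··██····┠──────────────┃                  
           ┃·███····┃> Theme:      ┃                  
           ┃████··█·┃  Company:    ┃                  
           ┃·█·█·█·█┃  Notify:     ┃                  
           ┃··██···█┃  Region:     ┃                  
           ┃█···█·██┃  Public:     ┃                  
           ┃······█·┃  Email:      ┃                  


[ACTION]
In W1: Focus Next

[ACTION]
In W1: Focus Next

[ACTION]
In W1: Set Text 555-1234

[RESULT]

                                   ┃ FileBrowser      
                                   ┠──────────────────
                                   ┃> [-] workspace/  
           ┏━━━━━━━━━━━━━━━━━━━━━━━┃    [+] vendor/   
           ┃ GameOfLife            ┃    [+] vendor/   
           ┠───────────────────────┃    parser.ts     
           ┃Gen: 0                 ┃    [+] static/   
           ┃█····█·█┏━━━━━━━━━━━━━━┃    helpers.yaml  
           ┃█··█·███┃ FormWidget   ┃                  
           ┃··██····┠──────────────┃                  
           ┃·███····┃  Theme:      ┃                  
           ┃████··█·┃  Company:    ┃                  
           ┃·█·█·█·█┃> Notify:     ┃                  
           ┃··██···█┃  Region:     ┃                  
           ┃█···█·██┃  Public:     ┃                  
           ┃······█·┃  Email:      ┃                  


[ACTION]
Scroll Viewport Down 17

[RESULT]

                                   ┃> [-] workspace/  
           ┏━━━━━━━━━━━━━━━━━━━━━━━┃    [+] vendor/   
           ┃ GameOfLife            ┃    [+] vendor/   
           ┠───────────────────────┃    parser.ts     
           ┃Gen: 0                 ┃    [+] static/   
           ┃█····█·█┏━━━━━━━━━━━━━━┃    helpers.yaml  
           ┃█··█·███┃ FormWidget   ┃                  
           ┃··██····┠──────────────┃                  
           ┃·███····┃  Theme:      ┃                  
           ┃████··█·┃  Company:    ┃                  
           ┃·█·█·█·█┃> Notify:     ┃                  
           ┃··██···█┃  Region:     ┃                  
           ┃█···█·██┃  Public:     ┃                  
           ┃······█·┃  Email:      ┃                  
           ┗━━━━━━━━┃              ┗━━━━━━━━━━━━━━━━━━
                    ┗━━━━━━━━━━━━━━━━━━━━━━━┛         


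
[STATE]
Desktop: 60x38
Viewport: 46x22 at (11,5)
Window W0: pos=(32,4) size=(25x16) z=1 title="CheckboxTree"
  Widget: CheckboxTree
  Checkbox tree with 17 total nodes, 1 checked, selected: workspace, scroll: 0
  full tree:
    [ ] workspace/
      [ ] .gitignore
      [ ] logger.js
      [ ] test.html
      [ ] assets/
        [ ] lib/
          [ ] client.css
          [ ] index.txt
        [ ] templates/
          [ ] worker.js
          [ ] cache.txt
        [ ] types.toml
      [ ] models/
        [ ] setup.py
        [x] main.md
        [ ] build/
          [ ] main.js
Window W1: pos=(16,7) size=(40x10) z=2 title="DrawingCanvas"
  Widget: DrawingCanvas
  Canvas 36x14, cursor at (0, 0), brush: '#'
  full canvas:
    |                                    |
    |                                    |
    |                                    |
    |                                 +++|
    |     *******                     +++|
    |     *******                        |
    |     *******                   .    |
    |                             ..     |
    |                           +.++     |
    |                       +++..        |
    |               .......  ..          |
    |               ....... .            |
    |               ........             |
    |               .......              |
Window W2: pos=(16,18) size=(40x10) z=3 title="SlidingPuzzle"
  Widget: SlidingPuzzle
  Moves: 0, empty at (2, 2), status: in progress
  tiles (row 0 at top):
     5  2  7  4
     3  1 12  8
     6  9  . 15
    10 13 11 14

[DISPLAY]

                     ┃ CheckboxTree          ┃
                     ┠───────────────────────┨
     ┏━━━━━━━━━━━━━━━━━━━━━━━━━━━━━━━━━━━━━━┓┃
     ┃ DrawingCanvas                        ┃┃
     ┠──────────────────────────────────────┨┃
     ┃+                                     ┃┃
     ┃                                      ┃┃
     ┃                                      ┃┃
     ┃                                 +++  ┃┃
     ┃     *******                     +++  ┃┃
     ┃     *******                          ┃┃
     ┗━━━━━━━━━━━━━━━━━━━━━━━━━━━━━━━━━━━━━━┛┃
                     ┃       [ ] cache.txt   ┃
     ┏━━━━━━━━━━━━━━━━━━━━━━━━━━━━━━━━━━━━━━┓┃
     ┃ SlidingPuzzle                        ┃┛
     ┠──────────────────────────────────────┨ 
     ┃┌────┬────┬────┬────┐                 ┃ 
     ┃│  5 │  2 │  7 │  4 │                 ┃ 
     ┃├────┼────┼────┼────┤                 ┃ 
     ┃│  3 │  1 │ 12 │  8 │                 ┃ 
     ┃├────┼────┼────┼────┤                 ┃ 
     ┃│  6 │  9 │    │ 15 │                 ┃ 


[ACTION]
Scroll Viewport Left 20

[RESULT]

                                ┃ CheckboxTree
                                ┠─────────────
                ┏━━━━━━━━━━━━━━━━━━━━━━━━━━━━━
                ┃ DrawingCanvas               
                ┠─────────────────────────────
                ┃+                            
                ┃                             
                ┃                             
                ┃                             
                ┃     *******                 
                ┃     *******                 
                ┗━━━━━━━━━━━━━━━━━━━━━━━━━━━━━
                                ┃       [ ] ca
                ┏━━━━━━━━━━━━━━━━━━━━━━━━━━━━━
                ┃ SlidingPuzzle               
                ┠─────────────────────────────
                ┃┌────┬────┬────┬────┐        
                ┃│  5 │  2 │  7 │  4 │        
                ┃├────┼────┼────┼────┤        
                ┃│  3 │  1 │ 12 │  8 │        
                ┃├────┼────┼────┼────┤        
                ┃│  6 │  9 │    │ 15 │        


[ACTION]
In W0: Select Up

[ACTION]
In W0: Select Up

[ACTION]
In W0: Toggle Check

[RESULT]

                                ┃ CheckboxTree
                                ┠─────────────
                ┏━━━━━━━━━━━━━━━━━━━━━━━━━━━━━
                ┃ DrawingCanvas               
                ┠─────────────────────────────
                ┃+                            
                ┃                             
                ┃                             
                ┃                             
                ┃     *******                 
                ┃     *******                 
                ┗━━━━━━━━━━━━━━━━━━━━━━━━━━━━━
                                ┃       [x] ca
                ┏━━━━━━━━━━━━━━━━━━━━━━━━━━━━━
                ┃ SlidingPuzzle               
                ┠─────────────────────────────
                ┃┌────┬────┬────┬────┐        
                ┃│  5 │  2 │  7 │  4 │        
                ┃├────┼────┼────┼────┤        
                ┃│  3 │  1 │ 12 │  8 │        
                ┃├────┼────┼────┼────┤        
                ┃│  6 │  9 │    │ 15 │        


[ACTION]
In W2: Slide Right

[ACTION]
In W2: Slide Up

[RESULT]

                                ┃ CheckboxTree
                                ┠─────────────
                ┏━━━━━━━━━━━━━━━━━━━━━━━━━━━━━
                ┃ DrawingCanvas               
                ┠─────────────────────────────
                ┃+                            
                ┃                             
                ┃                             
                ┃                             
                ┃     *******                 
                ┃     *******                 
                ┗━━━━━━━━━━━━━━━━━━━━━━━━━━━━━
                                ┃       [x] ca
                ┏━━━━━━━━━━━━━━━━━━━━━━━━━━━━━
                ┃ SlidingPuzzle               
                ┠─────────────────────────────
                ┃┌────┬────┬────┬────┐        
                ┃│  5 │  2 │  7 │  4 │        
                ┃├────┼────┼────┼────┤        
                ┃│  3 │  1 │ 12 │  8 │        
                ┃├────┼────┼────┼────┤        
                ┃│  6 │ 13 │  9 │ 15 │        


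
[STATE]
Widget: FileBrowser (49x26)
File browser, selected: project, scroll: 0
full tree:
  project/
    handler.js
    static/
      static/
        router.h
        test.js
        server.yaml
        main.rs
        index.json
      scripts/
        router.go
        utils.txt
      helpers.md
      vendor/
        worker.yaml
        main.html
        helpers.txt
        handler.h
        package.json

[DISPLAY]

> [-] project/                                   
    handler.js                                   
    [+] static/                                  
                                                 
                                                 
                                                 
                                                 
                                                 
                                                 
                                                 
                                                 
                                                 
                                                 
                                                 
                                                 
                                                 
                                                 
                                                 
                                                 
                                                 
                                                 
                                                 
                                                 
                                                 
                                                 
                                                 


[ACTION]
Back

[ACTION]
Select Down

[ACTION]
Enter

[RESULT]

  [-] project/                                   
  > handler.js                                   
    [+] static/                                  
                                                 
                                                 
                                                 
                                                 
                                                 
                                                 
                                                 
                                                 
                                                 
                                                 
                                                 
                                                 
                                                 
                                                 
                                                 
                                                 
                                                 
                                                 
                                                 
                                                 
                                                 
                                                 
                                                 


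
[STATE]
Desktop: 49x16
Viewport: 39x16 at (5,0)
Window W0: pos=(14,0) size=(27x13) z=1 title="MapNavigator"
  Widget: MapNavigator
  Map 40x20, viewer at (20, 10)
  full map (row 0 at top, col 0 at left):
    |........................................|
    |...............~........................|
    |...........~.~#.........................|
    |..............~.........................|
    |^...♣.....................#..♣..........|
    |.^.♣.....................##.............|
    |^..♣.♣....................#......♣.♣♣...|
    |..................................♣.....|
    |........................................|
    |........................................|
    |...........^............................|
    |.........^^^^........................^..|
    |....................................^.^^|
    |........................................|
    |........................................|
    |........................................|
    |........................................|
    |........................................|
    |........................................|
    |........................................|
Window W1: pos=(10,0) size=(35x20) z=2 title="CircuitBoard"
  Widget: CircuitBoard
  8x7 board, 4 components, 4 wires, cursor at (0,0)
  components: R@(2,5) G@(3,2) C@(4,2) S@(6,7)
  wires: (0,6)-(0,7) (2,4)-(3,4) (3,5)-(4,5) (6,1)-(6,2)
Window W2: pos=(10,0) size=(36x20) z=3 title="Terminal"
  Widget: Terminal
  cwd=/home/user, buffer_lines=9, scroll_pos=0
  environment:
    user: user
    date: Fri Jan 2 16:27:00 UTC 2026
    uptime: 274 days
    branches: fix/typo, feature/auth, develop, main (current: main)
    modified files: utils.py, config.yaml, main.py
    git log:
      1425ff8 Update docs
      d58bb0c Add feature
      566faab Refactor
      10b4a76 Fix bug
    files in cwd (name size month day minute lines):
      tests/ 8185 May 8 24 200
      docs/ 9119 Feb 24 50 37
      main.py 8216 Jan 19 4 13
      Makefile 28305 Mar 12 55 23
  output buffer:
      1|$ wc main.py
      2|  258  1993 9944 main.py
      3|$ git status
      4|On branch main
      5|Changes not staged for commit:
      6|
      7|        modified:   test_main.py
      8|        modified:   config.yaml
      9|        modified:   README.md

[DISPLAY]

     ┏━━━━━━━━━━━━━━━━━━━━━━━━━━━━━━━━━
     ┃ Terminal                        
     ┠─────────────────────────────────
     ┃$ wc main.py                     
     ┃  258  1993 9944 main.py         
     ┃$ git status                     
     ┃On branch main                   
     ┃Changes not staged for commit:   
     ┃                                 
     ┃        modified:   test_main.py 
     ┃        modified:   config.yaml  
     ┃        modified:   README.md    
     ┃$ █                              
     ┃                                 
     ┃                                 
     ┃                                 


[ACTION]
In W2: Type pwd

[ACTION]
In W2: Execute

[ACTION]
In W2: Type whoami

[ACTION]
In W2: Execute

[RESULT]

     ┏━━━━━━━━━━━━━━━━━━━━━━━━━━━━━━━━━
     ┃ Terminal                        
     ┠─────────────────────────────────
     ┃$ wc main.py                     
     ┃  258  1993 9944 main.py         
     ┃$ git status                     
     ┃On branch main                   
     ┃Changes not staged for commit:   
     ┃                                 
     ┃        modified:   test_main.py 
     ┃        modified:   config.yaml  
     ┃        modified:   README.md    
     ┃$ pwd                            
     ┃/home/user                       
     ┃$ whoami                         
     ┃user                             


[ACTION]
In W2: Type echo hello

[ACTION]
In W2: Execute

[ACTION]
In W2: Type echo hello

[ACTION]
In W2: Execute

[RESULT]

     ┏━━━━━━━━━━━━━━━━━━━━━━━━━━━━━━━━━
     ┃ Terminal                        
     ┠─────────────────────────────────
     ┃$ git status                     
     ┃On branch main                   
     ┃Changes not staged for commit:   
     ┃                                 
     ┃        modified:   test_main.py 
     ┃        modified:   config.yaml  
     ┃        modified:   README.md    
     ┃$ pwd                            
     ┃/home/user                       
     ┃$ whoami                         
     ┃user                             
     ┃$ echo hello                     
     ┃hello                            


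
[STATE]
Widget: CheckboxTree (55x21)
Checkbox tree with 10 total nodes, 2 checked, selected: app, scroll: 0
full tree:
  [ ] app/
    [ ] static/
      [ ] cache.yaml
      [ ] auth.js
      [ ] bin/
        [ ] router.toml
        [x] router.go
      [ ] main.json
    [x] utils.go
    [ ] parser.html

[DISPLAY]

>[-] app/                                              
   [-] static/                                         
     [ ] cache.yaml                                    
     [ ] auth.js                                       
     [-] bin/                                          
       [ ] router.toml                                 
       [x] router.go                                   
     [ ] main.json                                     
   [x] utils.go                                        
   [ ] parser.html                                     
                                                       
                                                       
                                                       
                                                       
                                                       
                                                       
                                                       
                                                       
                                                       
                                                       
                                                       


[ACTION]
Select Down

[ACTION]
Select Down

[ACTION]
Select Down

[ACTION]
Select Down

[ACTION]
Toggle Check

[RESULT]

 [-] app/                                              
   [-] static/                                         
     [ ] cache.yaml                                    
     [ ] auth.js                                       
>    [x] bin/                                          
       [x] router.toml                                 
       [x] router.go                                   
     [ ] main.json                                     
   [x] utils.go                                        
   [ ] parser.html                                     
                                                       
                                                       
                                                       
                                                       
                                                       
                                                       
                                                       
                                                       
                                                       
                                                       
                                                       


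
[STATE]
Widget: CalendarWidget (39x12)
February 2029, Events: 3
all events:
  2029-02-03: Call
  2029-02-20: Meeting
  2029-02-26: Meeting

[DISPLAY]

             February 2029             
Mo Tu We Th Fr Sa Su                   
          1  2  3*  4                  
 5  6  7  8  9 10 11                   
12 13 14 15 16 17 18                   
19 20* 21 22 23 24 25                  
26* 27 28                              
                                       
                                       
                                       
                                       
                                       


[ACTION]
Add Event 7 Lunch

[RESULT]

             February 2029             
Mo Tu We Th Fr Sa Su                   
          1  2  3*  4                  
 5  6  7*  8  9 10 11                  
12 13 14 15 16 17 18                   
19 20* 21 22 23 24 25                  
26* 27 28                              
                                       
                                       
                                       
                                       
                                       


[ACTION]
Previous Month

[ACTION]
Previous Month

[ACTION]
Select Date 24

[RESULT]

             December 2028             
Mo Tu We Th Fr Sa Su                   
             1  2  3                   
 4  5  6  7  8  9 10                   
11 12 13 14 15 16 17                   
18 19 20 21 22 23 [24]                 
25 26 27 28 29 30 31                   
                                       
                                       
                                       
                                       
                                       


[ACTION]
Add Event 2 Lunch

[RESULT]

             December 2028             
Mo Tu We Th Fr Sa Su                   
             1  2*  3                  
 4  5  6  7  8  9 10                   
11 12 13 14 15 16 17                   
18 19 20 21 22 23 [24]                 
25 26 27 28 29 30 31                   
                                       
                                       
                                       
                                       
                                       


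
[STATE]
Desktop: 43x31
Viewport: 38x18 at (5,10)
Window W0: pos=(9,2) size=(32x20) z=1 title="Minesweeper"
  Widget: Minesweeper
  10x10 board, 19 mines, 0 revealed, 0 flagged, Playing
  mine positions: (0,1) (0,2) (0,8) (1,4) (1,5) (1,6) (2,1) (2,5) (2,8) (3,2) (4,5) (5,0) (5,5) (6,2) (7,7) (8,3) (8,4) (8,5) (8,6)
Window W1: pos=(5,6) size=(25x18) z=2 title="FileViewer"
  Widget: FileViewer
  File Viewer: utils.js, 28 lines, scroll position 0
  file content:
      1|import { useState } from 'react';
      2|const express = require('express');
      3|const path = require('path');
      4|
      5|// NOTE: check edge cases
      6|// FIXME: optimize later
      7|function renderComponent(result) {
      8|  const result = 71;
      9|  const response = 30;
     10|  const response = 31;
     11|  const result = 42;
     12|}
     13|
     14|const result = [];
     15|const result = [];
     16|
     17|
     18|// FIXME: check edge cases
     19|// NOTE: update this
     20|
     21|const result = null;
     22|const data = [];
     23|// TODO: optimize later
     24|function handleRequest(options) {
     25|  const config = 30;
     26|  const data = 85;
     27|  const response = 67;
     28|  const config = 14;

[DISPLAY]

┃const express = requir█┃          ┃  
┃const path = require('░┃          ┃  
┃                      ░┃          ┃  
┃// NOTE: check edge ca░┃          ┃  
┃// FIXME: optimize lat░┃          ┃  
┃function renderCompone░┃          ┃  
┃  const result = 71;  ░┃          ┃  
┃  const response = 30;░┃          ┃  
┃  const response = 31;░┃          ┃  
┃  const result = 42;  ░┃          ┃  
┃}                     ░┃          ┃  
┃                      ░┃━━━━━━━━━━┛  
┃const result = [];    ▼┃             
┗━━━━━━━━━━━━━━━━━━━━━━━┛             
                                      
                                      
                                      
                                      


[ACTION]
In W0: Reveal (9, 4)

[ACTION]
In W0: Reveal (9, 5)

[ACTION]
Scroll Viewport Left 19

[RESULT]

     ┃const express = requir█┃        
     ┃const path = require('░┃        
     ┃                      ░┃        
     ┃// NOTE: check edge ca░┃        
     ┃// FIXME: optimize lat░┃        
     ┃function renderCompone░┃        
     ┃  const result = 71;  ░┃        
     ┃  const response = 30;░┃        
     ┃  const response = 31;░┃        
     ┃  const result = 42;  ░┃        
     ┃}                     ░┃        
     ┃                      ░┃━━━━━━━━
     ┃const result = [];    ▼┃        
     ┗━━━━━━━━━━━━━━━━━━━━━━━┛        
                                      
                                      
                                      
                                      


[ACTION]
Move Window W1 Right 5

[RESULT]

         ┃┃const express = requir█┃   
         ┃┃const path = require('░┃   
         ┃┃                      ░┃   
         ┃┃// NOTE: check edge ca░┃   
         ┃┃// FIXME: optimize lat░┃   
         ┃┃function renderCompone░┃   
         ┃┃  const result = 71;  ░┃   
         ┃┃  const response = 30;░┃   
         ┃┃  const response = 31;░┃   
         ┃┃  const result = 42;  ░┃   
         ┃┃}                     ░┃   
         ┗┃                      ░┃━━━
          ┃const result = [];    ▼┃   
          ┗━━━━━━━━━━━━━━━━━━━━━━━┛   
                                      
                                      
                                      
                                      


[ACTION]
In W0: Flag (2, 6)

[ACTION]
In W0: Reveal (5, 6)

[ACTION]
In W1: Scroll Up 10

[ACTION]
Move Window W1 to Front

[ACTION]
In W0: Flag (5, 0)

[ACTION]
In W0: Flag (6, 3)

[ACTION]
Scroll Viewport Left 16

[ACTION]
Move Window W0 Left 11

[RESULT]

┃⚑■■■■■2■■┃const express = requir█┃   
┃■■■⚑■■■■■┃const path = require('░┃   
┃■■■■■■■■■┃                      ░┃   
┃■■■■■■■■■┃// NOTE: check edge ca░┃   
┃■■■■33■■■┃// FIXME: optimize lat░┃   
┃         ┃function renderCompone░┃   
┃         ┃  const result = 71;  ░┃   
┃         ┃  const response = 30;░┃   
┃         ┃  const response = 31;░┃   
┃         ┃  const result = 42;  ░┃   
┃         ┃}                     ░┃   
┗━━━━━━━━━┃                      ░┃   
          ┃const result = [];    ▼┃   
          ┗━━━━━━━━━━━━━━━━━━━━━━━┛   
                                      
                                      
                                      
                                      


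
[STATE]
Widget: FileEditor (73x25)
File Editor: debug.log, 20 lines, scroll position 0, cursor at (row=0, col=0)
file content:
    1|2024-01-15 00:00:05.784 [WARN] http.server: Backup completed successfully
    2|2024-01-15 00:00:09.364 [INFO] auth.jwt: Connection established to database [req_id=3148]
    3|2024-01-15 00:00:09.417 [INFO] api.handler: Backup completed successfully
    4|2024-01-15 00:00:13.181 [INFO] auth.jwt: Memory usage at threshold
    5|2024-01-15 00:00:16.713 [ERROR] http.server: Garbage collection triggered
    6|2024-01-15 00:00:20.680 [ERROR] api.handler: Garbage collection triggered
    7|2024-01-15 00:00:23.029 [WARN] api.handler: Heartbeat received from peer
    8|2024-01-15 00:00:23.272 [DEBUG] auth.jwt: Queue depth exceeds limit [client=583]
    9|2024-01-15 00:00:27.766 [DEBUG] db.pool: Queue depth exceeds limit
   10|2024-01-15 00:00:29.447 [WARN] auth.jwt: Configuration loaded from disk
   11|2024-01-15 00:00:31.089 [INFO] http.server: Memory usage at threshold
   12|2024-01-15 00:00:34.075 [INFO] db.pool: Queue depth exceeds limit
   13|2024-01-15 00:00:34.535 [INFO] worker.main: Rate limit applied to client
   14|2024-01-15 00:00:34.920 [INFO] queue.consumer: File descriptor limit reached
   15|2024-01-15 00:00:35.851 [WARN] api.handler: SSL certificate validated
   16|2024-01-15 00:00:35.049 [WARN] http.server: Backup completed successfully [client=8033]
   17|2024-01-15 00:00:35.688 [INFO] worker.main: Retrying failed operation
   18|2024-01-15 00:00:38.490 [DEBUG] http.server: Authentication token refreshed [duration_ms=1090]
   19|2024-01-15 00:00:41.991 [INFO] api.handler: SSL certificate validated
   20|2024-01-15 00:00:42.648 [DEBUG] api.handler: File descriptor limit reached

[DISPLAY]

█024-01-15 00:00:05.784 [WARN] http.server: Backup completed successfull▲
2024-01-15 00:00:09.364 [INFO] auth.jwt: Connection established to datab█
2024-01-15 00:00:09.417 [INFO] api.handler: Backup completed successfull░
2024-01-15 00:00:13.181 [INFO] auth.jwt: Memory usage at threshold      ░
2024-01-15 00:00:16.713 [ERROR] http.server: Garbage collection triggere░
2024-01-15 00:00:20.680 [ERROR] api.handler: Garbage collection triggere░
2024-01-15 00:00:23.029 [WARN] api.handler: Heartbeat received from peer░
2024-01-15 00:00:23.272 [DEBUG] auth.jwt: Queue depth exceeds limit [cli░
2024-01-15 00:00:27.766 [DEBUG] db.pool: Queue depth exceeds limit      ░
2024-01-15 00:00:29.447 [WARN] auth.jwt: Configuration loaded from disk ░
2024-01-15 00:00:31.089 [INFO] http.server: Memory usage at threshold   ░
2024-01-15 00:00:34.075 [INFO] db.pool: Queue depth exceeds limit       ░
2024-01-15 00:00:34.535 [INFO] worker.main: Rate limit applied to client░
2024-01-15 00:00:34.920 [INFO] queue.consumer: File descriptor limit rea░
2024-01-15 00:00:35.851 [WARN] api.handler: SSL certificate validated   ░
2024-01-15 00:00:35.049 [WARN] http.server: Backup completed successfull░
2024-01-15 00:00:35.688 [INFO] worker.main: Retrying failed operation   ░
2024-01-15 00:00:38.490 [DEBUG] http.server: Authentication token refres░
2024-01-15 00:00:41.991 [INFO] api.handler: SSL certificate validated   ░
2024-01-15 00:00:42.648 [DEBUG] api.handler: File descriptor limit reach░
                                                                        ░
                                                                        ░
                                                                        ░
                                                                        ░
                                                                        ▼


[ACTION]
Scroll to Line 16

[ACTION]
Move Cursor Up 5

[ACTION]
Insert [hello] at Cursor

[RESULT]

hello█024-01-15 00:00:05.784 [WARN] http.server: Backup completed succes▲
2024-01-15 00:00:09.364 [INFO] auth.jwt: Connection established to datab█
2024-01-15 00:00:09.417 [INFO] api.handler: Backup completed successfull░
2024-01-15 00:00:13.181 [INFO] auth.jwt: Memory usage at threshold      ░
2024-01-15 00:00:16.713 [ERROR] http.server: Garbage collection triggere░
2024-01-15 00:00:20.680 [ERROR] api.handler: Garbage collection triggere░
2024-01-15 00:00:23.029 [WARN] api.handler: Heartbeat received from peer░
2024-01-15 00:00:23.272 [DEBUG] auth.jwt: Queue depth exceeds limit [cli░
2024-01-15 00:00:27.766 [DEBUG] db.pool: Queue depth exceeds limit      ░
2024-01-15 00:00:29.447 [WARN] auth.jwt: Configuration loaded from disk ░
2024-01-15 00:00:31.089 [INFO] http.server: Memory usage at threshold   ░
2024-01-15 00:00:34.075 [INFO] db.pool: Queue depth exceeds limit       ░
2024-01-15 00:00:34.535 [INFO] worker.main: Rate limit applied to client░
2024-01-15 00:00:34.920 [INFO] queue.consumer: File descriptor limit rea░
2024-01-15 00:00:35.851 [WARN] api.handler: SSL certificate validated   ░
2024-01-15 00:00:35.049 [WARN] http.server: Backup completed successfull░
2024-01-15 00:00:35.688 [INFO] worker.main: Retrying failed operation   ░
2024-01-15 00:00:38.490 [DEBUG] http.server: Authentication token refres░
2024-01-15 00:00:41.991 [INFO] api.handler: SSL certificate validated   ░
2024-01-15 00:00:42.648 [DEBUG] api.handler: File descriptor limit reach░
                                                                        ░
                                                                        ░
                                                                        ░
                                                                        ░
                                                                        ▼
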